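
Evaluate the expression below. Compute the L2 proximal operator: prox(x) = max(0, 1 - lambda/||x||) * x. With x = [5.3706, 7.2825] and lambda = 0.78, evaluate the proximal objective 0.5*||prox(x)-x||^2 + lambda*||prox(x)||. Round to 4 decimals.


Step 1: Compute ||x||.
||x|| = 9.0487
Step 2: Compute scaling factor.
scale = max(0, 1 - 0.78/9.0487) = 0.9138
Step 3: prox(x) = [4.9077, 6.6547]
||prox(x)|| = 8.2687
Step 4: Proximal objective.
0.5*||prox-x||^2 = 0.3042
lambda*||prox|| = 6.4496
Total = 6.7538


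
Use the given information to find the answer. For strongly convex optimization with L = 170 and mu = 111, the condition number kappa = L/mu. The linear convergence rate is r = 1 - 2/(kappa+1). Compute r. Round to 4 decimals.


Step 1: Compute the condition number.
kappa = L/mu = 170/111 = 1.5315
Step 2: Compute the convergence rate.
r = 1 - 2/(kappa + 1) = 1 - 2*mu/(L + mu) = (L - mu)/(L + mu) = 59/281 = 0.21


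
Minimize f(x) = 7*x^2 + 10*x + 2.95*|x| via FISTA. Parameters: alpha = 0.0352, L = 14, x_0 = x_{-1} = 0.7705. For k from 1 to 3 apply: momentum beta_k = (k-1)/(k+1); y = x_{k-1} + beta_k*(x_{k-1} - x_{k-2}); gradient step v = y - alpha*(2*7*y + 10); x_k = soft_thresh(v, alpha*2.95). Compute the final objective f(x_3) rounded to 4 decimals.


FISTA on f(x) = 7*x^2 + 10*x + 2.95*|x|
L = 14, alpha = 0.0352
Iteration 1: beta = 0.0, y = 0.7705 + 0.0*(0.7705 - 0.7705) = 0.7705
  grad(y) = 20.787, v = y - alpha*grad = 0.0388
  prox(v) = soft_thresh(0.0388, 0.1038) = 0.0
Iteration 2: beta = 0.3333, y = 0.0 + 0.3333*(0.0 - 0.7705) = -0.2568
  grad(y) = 6.4043, v = y - alpha*grad = -0.4823
  prox(v) = soft_thresh(-0.4823, 0.1038) = -0.3784
Iteration 3: beta = 0.5, y = -0.3784 + 0.5*(-0.3784 - 0.0) = -0.5676
  grad(y) = 2.0531, v = y - alpha*grad = -0.6399
  prox(v) = soft_thresh(-0.6399, 0.1038) = -0.5361
f(x_3) = 7*(-0.5361)^2 + 10*(-0.5361) + 2.95*|-0.5361| = -1.7677


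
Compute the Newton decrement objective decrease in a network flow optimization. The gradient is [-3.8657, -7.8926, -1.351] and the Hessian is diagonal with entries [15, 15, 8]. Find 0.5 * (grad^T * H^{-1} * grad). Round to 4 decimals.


Step 1: H is diagonal, so H^(-1) * g = [-0.2577, -0.5262, -0.1689].
Step 2: g^T H^(-1) g = sum_i g_i^2 / H_ii
  = (-3.8657)^2/15 + (-7.8926)^2/15 + (-1.351)^2/8
  = 0.9962 + 4.1529 + 0.2282 = 5.3773
Step 3: Objective decrease = 0.5 * g^T H^(-1) g = 2.6886


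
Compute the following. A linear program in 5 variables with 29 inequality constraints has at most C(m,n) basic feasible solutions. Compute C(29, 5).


Each vertex corresponds to some choice of n active constraints out of m, so the number of vertices is at most C(m, n) = m! / (n!(m-n)!).
m = 29, n = 5
Numerator: 29 * 28 * 27 * 26 * 25
Denominator: 5! = 120
C(29, 5) = 118755


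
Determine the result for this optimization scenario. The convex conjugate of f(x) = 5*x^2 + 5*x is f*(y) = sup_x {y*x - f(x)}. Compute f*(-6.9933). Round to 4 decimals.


f*(y) = sup_x {y*x - a*x^2 - b*x} = sup_x {(y-b)*x - a*x^2}
FOC: (y - b) - 2a*x = 0 => x* = (y - b)/(2a)
x* = (-6.9933 - 5)/(2*5) = -1.1993
f*(-6.9933) = (y-b)^2/(4a) = (-6.9933 - 5)^2/(4*5)
= 143.8392/20 = 7.192


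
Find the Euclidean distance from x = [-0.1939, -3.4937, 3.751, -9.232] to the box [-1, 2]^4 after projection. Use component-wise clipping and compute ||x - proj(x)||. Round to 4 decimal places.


Project each component onto [-1, 2].
clip(-0.1939) = -0.1939, clip(-3.4937) = -1.0, clip(3.751) = 2.0, clip(-9.232) = -1.0
Projection = [-0.1939, -1.0, 2.0, -1.0]
Squared diffs: [0.0, 6.2185, 3.066, 67.7658]
Distance = sqrt(77.0503) = 8.7778


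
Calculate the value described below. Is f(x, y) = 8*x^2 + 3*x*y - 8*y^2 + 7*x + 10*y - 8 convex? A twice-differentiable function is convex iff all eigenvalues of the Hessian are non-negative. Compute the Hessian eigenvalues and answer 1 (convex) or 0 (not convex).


The Hessian of f(x,y) = 8*x^2 + 3*x*y - 8*y^2 + 7*x + 10*y - 8 is:
H = [[16, 3], [3, -16]]
Trace = 16 - 16 = 0
Determinant = 16*-16 - (3)^2 = -265
Discriminant = (0)^2 - 4*-265 = 1060.0
Eigenvalues: lambda_1 = -16.2788, lambda_2 = 16.2788
The function is not convex.

0


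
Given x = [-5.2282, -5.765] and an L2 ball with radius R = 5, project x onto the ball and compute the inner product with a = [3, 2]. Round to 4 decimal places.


Step 1: Compute ||x|| (intermediates to 6 decimals).
||x|| = sqrt((-5.2282)^2 + (-5.765)^2) = 7.782628
Step 2: Project.
Since ||x|| > R, scale = R/||x|| = 5/7.782628 = 0.642457, proj(x) = scale * x
proj(x) = [-3.358894, -3.703765]
Step 3: Dot product.
a^T * proj(x) = 3*(-3.358894) + 2*(-3.703765) = -17.4842


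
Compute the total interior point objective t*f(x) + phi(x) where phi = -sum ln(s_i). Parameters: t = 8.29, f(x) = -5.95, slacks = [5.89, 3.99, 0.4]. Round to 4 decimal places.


Step 1: Compute log-barrier.
ln values: [1.7733, 1.3838, -0.9163]
phi = -(1.7733 + 1.3838 - 0.9163) = -2.2408
Step 2: Compute augmented objective.
t*f(x) = 8.29*-5.95 = -49.3255
Total = -49.3255 - 2.2408 = -51.5663


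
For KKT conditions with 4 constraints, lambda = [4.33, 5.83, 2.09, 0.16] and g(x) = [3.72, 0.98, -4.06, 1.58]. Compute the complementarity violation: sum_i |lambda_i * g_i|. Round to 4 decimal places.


KKT complementary slackness check:
lambda_1 * g_1 = 4.33 * 3.72 = 16.1076
lambda_2 * g_2 = 5.83 * 0.98 = 5.7134
lambda_3 * g_3 = 2.09 * -4.06 = -8.4854
lambda_4 * g_4 = 0.16 * 1.58 = 0.2528
Total violation = 16.1076 + 5.7134 + 8.4854 + 0.2528 = 30.5592


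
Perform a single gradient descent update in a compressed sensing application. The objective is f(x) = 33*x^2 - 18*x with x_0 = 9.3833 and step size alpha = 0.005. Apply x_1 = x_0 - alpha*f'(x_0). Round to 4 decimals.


We compute the gradient at x_0 and apply the update.
f'(x) = 66*x - 18
f'(9.3833) = 66*9.3833 - 18 = 601.2978
x_1 = 9.3833 - 0.005*601.2978 = 6.3768


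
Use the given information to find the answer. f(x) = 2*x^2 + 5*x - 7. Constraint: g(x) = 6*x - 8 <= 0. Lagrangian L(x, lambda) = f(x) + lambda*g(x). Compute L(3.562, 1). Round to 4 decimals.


Step 1: Evaluate f(x).
f(3.562) = 2*3.562^2 + 5*3.562 - 7 = 36.1857
Step 2: Evaluate g(x).
g(3.562) = 6*3.562 - 8 = 13.372
Step 3: Compute Lagrangian.
L = 36.1857 + 1*13.372 = 49.5577


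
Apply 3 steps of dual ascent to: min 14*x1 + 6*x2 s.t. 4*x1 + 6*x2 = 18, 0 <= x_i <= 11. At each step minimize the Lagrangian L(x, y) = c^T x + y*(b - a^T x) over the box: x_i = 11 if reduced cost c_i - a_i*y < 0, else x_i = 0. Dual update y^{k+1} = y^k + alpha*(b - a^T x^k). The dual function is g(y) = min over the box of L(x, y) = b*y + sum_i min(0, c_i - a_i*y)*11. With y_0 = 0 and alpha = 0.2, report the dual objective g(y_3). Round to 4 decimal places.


Dual ascent for LP: min 14*x1 + 6*x2, 4*x1 + 6*x2 = 18, 0 <= x_i <= 11
Step 1: y^k = 0.0, reduced costs: (14.0, 6.0)
  x^k = (0.0, 0.0), subgradient = b - a^T x = 18.0
  y^{k+1} = 0.0 + 0.2*18.0 = 3.6
Step 2: y^k = 3.6, reduced costs: (-0.4, -15.6)
  x^k = (11.0, 11.0), subgradient = b - a^T x = -92.0
  y^{k+1} = 3.6 + 0.2*-92.0 = -14.8
Step 3: y^k = -14.8, reduced costs: (73.2, 94.8)
  x^k = (0.0, 0.0), subgradient = b - a^T x = 18.0
  y^{k+1} = -14.8 + 0.2*18.0 = -11.2
Dual objective at y_3 = -11.2: reduced costs (58.8, 73.2), box minimizer x = (0.0, 0.0)
g(y_3) = b*y + (c1 - a1*y)*x1 + (c2 - a2*y)*x2 = 18*(-11.2) + 58.8*0.0 + 73.2*0.0 = -201.6 + 0.0 + 0.0 = -201.6


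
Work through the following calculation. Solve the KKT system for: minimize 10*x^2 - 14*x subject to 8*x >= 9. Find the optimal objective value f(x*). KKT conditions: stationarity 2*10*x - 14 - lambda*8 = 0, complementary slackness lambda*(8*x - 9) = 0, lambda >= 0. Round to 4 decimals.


Step 1: Try lambda = 0 (constraint inactive).
x_unc = 14/(2*10) = 0.7
Check: 8*0.7 = 5.6 < 9 -- violated!
Step 2: Constraint must be active: 8*x = 9
x* = 9/8 = 1.125
lambda = (2*10*1.125 - 14)/8 = 1.0625
Step 3: Compute optimal value.
f(x*) = 10*1.125^2 - 14*1.125 = -3.0938


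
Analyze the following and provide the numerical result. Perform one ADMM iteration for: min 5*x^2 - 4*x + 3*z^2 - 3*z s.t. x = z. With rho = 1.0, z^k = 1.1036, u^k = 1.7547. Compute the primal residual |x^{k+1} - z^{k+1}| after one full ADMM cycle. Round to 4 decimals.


ADMM iteration with rho = 1.0, z^k = 1.1036, u^k = 1.7547
Step 1: x-update.
Minimize 5*x^2 - 4*x + (1.0/2)*(x - 1.1036 + 1.7547)^2
FOC: (2*5 + 1.0)*x = 4 + 1.0*(1.1036 - 1.7547)
x^{k+1} = 0.3044
Step 2: z-update.
Minimize 3*z^2 - 3*z + (1.0/2)*(0.3044 - z + 1.7547)^2
FOC: (2*3 + 1.0)*z = 3 + 1.0*(0.3044 + 1.7547)
z^{k+1} = 0.7227
Step 3: u-update.
u^{k+1} = 1.7547 + 0.3044 - 0.7227 = 1.3364
Step 4: Primal residual = |0.3044 - 0.7227| = 0.4183


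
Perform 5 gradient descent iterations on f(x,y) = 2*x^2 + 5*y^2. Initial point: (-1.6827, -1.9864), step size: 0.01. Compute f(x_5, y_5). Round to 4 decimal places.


Gradient descent on f(x,y) = 2*x^2 + 5*y^2.
Starting point: (-1.6827, -1.9864), alpha = 0.01
Step 1: grad_x = 2*2*-1.6827 = -6.7308, grad_y = 2*5*-1.9864 = -19.864
  x_1 = -1.6827 - 0.01*-6.7308 = -1.6154
  y_1 = -1.9864 - 0.01*-19.864 = -1.7878
Step 2: grad_x = 2*2*-1.6154 = -6.4616, grad_y = 2*5*-1.7878 = -17.8776
  x_2 = -1.6154 - 0.01*-6.4616 = -1.5508
  y_2 = -1.7878 - 0.01*-17.8776 = -1.609
Step 3: grad_x = 2*2*-1.5508 = -6.2031, grad_y = 2*5*-1.609 = -16.0898
  x_3 = -1.5508 - 0.01*-6.2031 = -1.4887
  y_3 = -1.609 - 0.01*-16.0898 = -1.4481
Step 4: grad_x = 2*2*-1.4887 = -5.955, grad_y = 2*5*-1.4481 = -14.4809
  x_4 = -1.4887 - 0.01*-5.955 = -1.4292
  y_4 = -1.4481 - 0.01*-14.4809 = -1.3033
Step 5: grad_x = 2*2*-1.4292 = -5.7168, grad_y = 2*5*-1.3033 = -13.0328
  x_5 = -1.4292 - 0.01*-5.7168 = -1.372
  y_5 = -1.3033 - 0.01*-13.0328 = -1.1729
f(-1.372, -1.1729) = 2*(-1.372)^2 + 5*(-1.1729)^2 = 10.644


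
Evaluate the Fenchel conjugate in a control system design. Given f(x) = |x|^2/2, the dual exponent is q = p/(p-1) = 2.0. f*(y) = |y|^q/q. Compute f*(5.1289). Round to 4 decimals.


The conjugate exponent q satisfies 1/p + 1/q = 1.
p = 2, so q = 2/(2 - 1) = 2.0
|y|^q = 5.1289^2.0 = 26.3056
f*(5.1289) = 26.3056 / 2.0 = 13.1528


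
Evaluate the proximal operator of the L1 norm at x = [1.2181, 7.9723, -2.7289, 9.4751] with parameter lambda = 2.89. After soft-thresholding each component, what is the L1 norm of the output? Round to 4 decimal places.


Soft-thresholding with lambda = 2.89:
prox(1.2181) = sign(1.2181)*max(|1.2181| - 2.89, 0) = 0.0
prox(7.9723) = sign(7.9723)*max(|7.9723| - 2.89, 0) = 5.0823
prox(-2.7289) = sign(-2.7289)*max(|-2.7289| - 2.89, 0) = 0.0
prox(9.4751) = sign(9.4751)*max(|9.4751| - 2.89, 0) = 6.5851
prox(x) = [0.0, 5.0823, 0.0, 6.5851]
||prox(x)||_1 = 0.0 + 5.0823 + 0.0 + 6.5851 = 11.6674


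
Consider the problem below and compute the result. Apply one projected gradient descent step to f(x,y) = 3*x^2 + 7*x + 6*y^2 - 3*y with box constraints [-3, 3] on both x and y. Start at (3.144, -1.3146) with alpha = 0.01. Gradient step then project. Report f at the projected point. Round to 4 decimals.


Step 1: Compute gradient at (3.144, -1.3146).
grad_x = 2*3*3.144 + 7 = 25.864
grad_y = 2*6*-1.3146 - 3 = -18.7752
Step 2: Gradient step.
x_raw = 3.144 - 0.01*25.864 = 2.8854
y_raw = -1.3146 - 0.01*-18.7752 = -1.1268
Step 3: Project onto [-3, 3].
x_proj = clip(2.8854) = 2.8854
y_proj = clip(-1.1268) = -1.1268
Step 4: Evaluate f.
f(2.8854, -1.1268) = 56.1727


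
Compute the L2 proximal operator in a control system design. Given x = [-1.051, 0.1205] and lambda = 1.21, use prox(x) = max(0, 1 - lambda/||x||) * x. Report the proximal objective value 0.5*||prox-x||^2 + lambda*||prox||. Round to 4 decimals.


Step 1: Compute ||x||.
||x|| = 1.0579
Step 2: Compute scaling factor.
scale = max(0, 1 - 1.21/1.0579) = 0.0
Step 3: prox(x) = [-0.0, 0.0]
||prox(x)|| = 0.0
Step 4: Proximal objective.
0.5*||prox-x||^2 = 0.5596
lambda*||prox|| = 0.0
Total = 0.5596


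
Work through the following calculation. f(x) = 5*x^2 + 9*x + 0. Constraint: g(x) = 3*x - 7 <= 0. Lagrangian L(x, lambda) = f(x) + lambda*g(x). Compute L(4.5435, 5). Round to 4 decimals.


Step 1: Evaluate f(x).
f(4.5435) = 5*4.5435^2 + 9*4.5435 + 0 = 144.1085
Step 2: Evaluate g(x).
g(4.5435) = 3*4.5435 - 7 = 6.6305
Step 3: Compute Lagrangian.
L = 144.1085 + 5*6.6305 = 177.261


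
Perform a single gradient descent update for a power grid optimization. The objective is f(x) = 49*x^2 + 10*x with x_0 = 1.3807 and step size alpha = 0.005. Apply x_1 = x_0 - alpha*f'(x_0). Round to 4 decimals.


We compute the gradient at x_0 and apply the update.
f'(x) = 98*x + 10
f'(1.3807) = 98*1.3807 + 10 = 145.3086
x_1 = 1.3807 - 0.005*145.3086 = 0.6542


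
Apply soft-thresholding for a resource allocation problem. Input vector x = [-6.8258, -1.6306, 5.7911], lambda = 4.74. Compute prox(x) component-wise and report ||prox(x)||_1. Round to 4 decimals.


Soft-thresholding with lambda = 4.74:
prox(-6.8258) = sign(-6.8258)*max(|-6.8258| - 4.74, 0) = -2.0858
prox(-1.6306) = sign(-1.6306)*max(|-1.6306| - 4.74, 0) = 0.0
prox(5.7911) = sign(5.7911)*max(|5.7911| - 4.74, 0) = 1.0511
prox(x) = [-2.0858, 0.0, 1.0511]
||prox(x)||_1 = 2.0858 + 0.0 + 1.0511 = 3.1369


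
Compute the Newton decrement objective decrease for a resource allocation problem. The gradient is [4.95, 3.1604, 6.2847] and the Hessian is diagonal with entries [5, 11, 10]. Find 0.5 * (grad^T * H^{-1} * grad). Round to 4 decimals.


Step 1: H is diagonal, so H^(-1) * g = [0.99, 0.2873, 0.6285].
Step 2: g^T H^(-1) g = sum_i g_i^2 / H_ii
  = (4.95)^2/5 + (3.1604)^2/11 + (6.2847)^2/10
  = 4.9005 + 0.908 + 3.9497 = 9.7583
Step 3: Objective decrease = 0.5 * g^T H^(-1) g = 4.8791


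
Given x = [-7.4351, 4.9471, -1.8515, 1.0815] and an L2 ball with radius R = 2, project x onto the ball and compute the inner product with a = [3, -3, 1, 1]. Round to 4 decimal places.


Step 1: Compute ||x|| (intermediates to 6 decimals).
||x|| = sqrt((-7.4351)^2 + 4.9471^2 + (-1.8515)^2 + 1.0815^2) = 9.184346
Step 2: Project.
Since ||x|| > R, scale = R/||x|| = 2/9.184346 = 0.217762, proj(x) = scale * x
proj(x) = [-1.619082, 1.07729, -0.403186, 0.23551]
Step 3: Dot product.
a^T * proj(x) = 3*(-1.619082) - 3*1.07729 + 1*(-0.403186) + 1*0.23551 = -8.2568


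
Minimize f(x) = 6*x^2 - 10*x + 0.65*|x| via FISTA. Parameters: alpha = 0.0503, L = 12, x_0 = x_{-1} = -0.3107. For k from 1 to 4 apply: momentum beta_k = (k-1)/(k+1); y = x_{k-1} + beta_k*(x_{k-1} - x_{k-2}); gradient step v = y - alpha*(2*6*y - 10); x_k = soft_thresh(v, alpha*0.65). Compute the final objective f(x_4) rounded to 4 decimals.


FISTA on f(x) = 6*x^2 - 10*x + 0.65*|x|
L = 12, alpha = 0.0503
Iteration 1: beta = 0.0, y = -0.3107 + 0.0*(-0.3107 + 0.3107) = -0.3107
  grad(y) = -13.7284, v = y - alpha*grad = 0.3798
  prox(v) = soft_thresh(0.3798, 0.0327) = 0.3471
Iteration 2: beta = 0.3333, y = 0.3471 + 0.3333*(0.3471 + 0.3107) = 0.5664
  grad(y) = -3.2029, v = y - alpha*grad = 0.7275
  prox(v) = soft_thresh(0.7275, 0.0327) = 0.6948
Iteration 3: beta = 0.5, y = 0.6948 + 0.5*(0.6948 - 0.3471) = 0.8687
  grad(y) = 0.4242, v = y - alpha*grad = 0.8473
  prox(v) = soft_thresh(0.8473, 0.0327) = 0.8147
Iteration 4: beta = 0.6, y = 0.8147 + 0.6*(0.8147 - 0.6948) = 0.8865
  grad(y) = 0.6385, v = y - alpha*grad = 0.8544
  prox(v) = soft_thresh(0.8544, 0.0327) = 0.8217
f(x_4) = 6*0.8217^2 - 10*0.8217 + 0.65*|0.8217| = -3.6317


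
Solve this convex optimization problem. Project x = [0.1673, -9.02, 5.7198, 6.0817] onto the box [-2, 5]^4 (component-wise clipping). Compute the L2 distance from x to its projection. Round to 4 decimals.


Project each component onto [-2, 5].
clip(0.1673) = 0.1673, clip(-9.02) = -2.0, clip(5.7198) = 5.0, clip(6.0817) = 5.0
Projection = [0.1673, -2.0, 5.0, 5.0]
Squared diffs: [0.0, 49.2804, 0.5181, 1.1701]
Distance = sqrt(50.9686) = 7.1392


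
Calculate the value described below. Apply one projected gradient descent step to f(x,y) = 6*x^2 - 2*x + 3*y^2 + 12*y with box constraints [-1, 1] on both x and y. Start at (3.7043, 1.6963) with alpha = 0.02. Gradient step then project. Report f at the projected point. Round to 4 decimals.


Step 1: Compute gradient at (3.7043, 1.6963).
grad_x = 2*6*3.7043 - 2 = 42.4516
grad_y = 2*3*1.6963 + 12 = 22.1778
Step 2: Gradient step.
x_raw = 3.7043 - 0.02*42.4516 = 2.8553
y_raw = 1.6963 - 0.02*22.1778 = 1.2527
Step 3: Project onto [-1, 1].
x_proj = clip(2.8553) = 1.0
y_proj = clip(1.2527) = 1.0
Step 4: Evaluate f.
f(1.0, 1.0) = 19.0


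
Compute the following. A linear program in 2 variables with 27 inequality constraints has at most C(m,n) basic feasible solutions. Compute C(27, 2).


Each vertex corresponds to some choice of n active constraints out of m, so the number of vertices is at most C(m, n) = m! / (n!(m-n)!).
m = 27, n = 2
Numerator: 27 * 26
Denominator: 2! = 2
C(27, 2) = 351


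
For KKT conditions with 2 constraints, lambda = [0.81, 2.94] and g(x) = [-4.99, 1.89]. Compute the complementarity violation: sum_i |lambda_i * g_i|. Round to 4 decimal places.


KKT complementary slackness check:
lambda_1 * g_1 = 0.81 * -4.99 = -4.0419
lambda_2 * g_2 = 2.94 * 1.89 = 5.5566
Total violation = 4.0419 + 5.5566 = 9.5985


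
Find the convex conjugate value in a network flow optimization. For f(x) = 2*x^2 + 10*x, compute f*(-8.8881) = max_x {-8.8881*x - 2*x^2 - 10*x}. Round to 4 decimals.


f*(y) = sup_x {y*x - a*x^2 - b*x} = sup_x {(y-b)*x - a*x^2}
FOC: (y - b) - 2a*x = 0 => x* = (y - b)/(2a)
x* = (-8.8881 - 10)/(2*2) = -4.722
f*(-8.8881) = (y-b)^2/(4a) = (-8.8881 - 10)^2/(4*2)
= 356.7603/8 = 44.595


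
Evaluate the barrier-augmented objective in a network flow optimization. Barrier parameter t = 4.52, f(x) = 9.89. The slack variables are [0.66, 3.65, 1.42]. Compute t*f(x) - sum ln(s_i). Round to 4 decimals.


Step 1: Compute log-barrier.
ln values: [-0.4155, 1.2947, 0.3507]
phi = -(-0.4155 + 1.2947 + 0.3507) = -1.2299
Step 2: Compute augmented objective.
t*f(x) = 4.52*9.89 = 44.7028
Total = 44.7028 - 1.2299 = 43.4729


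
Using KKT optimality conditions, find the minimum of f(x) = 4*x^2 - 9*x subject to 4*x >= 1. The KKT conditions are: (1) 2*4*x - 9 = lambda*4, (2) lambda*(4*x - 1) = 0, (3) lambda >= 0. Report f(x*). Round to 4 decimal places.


Step 1: Try lambda = 0 (constraint inactive).
Stationarity: 2*4*x - 9 = 0
x* = 9/(2*4) = 1.125
Check constraint: 4*1.125 = 4.5 >= 1 -- satisfied.
Step 2: Compute optimal value.
f(x*) = 4*1.125^2 - 9*1.125 = -5.0625


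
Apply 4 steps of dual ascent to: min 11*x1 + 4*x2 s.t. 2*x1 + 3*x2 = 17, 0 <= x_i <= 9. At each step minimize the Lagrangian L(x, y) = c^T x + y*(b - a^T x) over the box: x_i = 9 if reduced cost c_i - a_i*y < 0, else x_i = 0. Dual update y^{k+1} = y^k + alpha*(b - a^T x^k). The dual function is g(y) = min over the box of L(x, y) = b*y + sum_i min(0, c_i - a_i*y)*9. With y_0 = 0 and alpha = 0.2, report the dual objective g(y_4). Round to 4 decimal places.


Dual ascent for LP: min 11*x1 + 4*x2, 2*x1 + 3*x2 = 17, 0 <= x_i <= 9
Step 1: y^k = 0.0, reduced costs: (11.0, 4.0)
  x^k = (0.0, 0.0), subgradient = b - a^T x = 17.0
  y^{k+1} = 0.0 + 0.2*17.0 = 3.4
Step 2: y^k = 3.4, reduced costs: (4.2, -6.2)
  x^k = (0.0, 9.0), subgradient = b - a^T x = -10.0
  y^{k+1} = 3.4 + 0.2*-10.0 = 1.4
Step 3: y^k = 1.4, reduced costs: (8.2, -0.2)
  x^k = (0.0, 9.0), subgradient = b - a^T x = -10.0
  y^{k+1} = 1.4 + 0.2*-10.0 = -0.6
Step 4: y^k = -0.6, reduced costs: (12.2, 5.8)
  x^k = (0.0, 0.0), subgradient = b - a^T x = 17.0
  y^{k+1} = -0.6 + 0.2*17.0 = 2.8
Dual objective at y_4 = 2.8: reduced costs (5.4, -4.4), box minimizer x = (0.0, 9.0)
g(y_4) = b*y + (c1 - a1*y)*x1 + (c2 - a2*y)*x2 = 17*2.8 + 5.4*0.0 + (-4.4)*9.0 = 47.6 + 0.0 - 39.6 = 8.0


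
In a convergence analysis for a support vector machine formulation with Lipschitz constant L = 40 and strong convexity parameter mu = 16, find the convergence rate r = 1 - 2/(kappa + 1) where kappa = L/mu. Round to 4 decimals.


Step 1: Compute the condition number.
kappa = L/mu = 40/16 = 2.5
Step 2: Compute the convergence rate.
r = 1 - 2/(kappa + 1) = 1 - 2*mu/(L + mu) = (L - mu)/(L + mu) = 24/56 = 0.4286


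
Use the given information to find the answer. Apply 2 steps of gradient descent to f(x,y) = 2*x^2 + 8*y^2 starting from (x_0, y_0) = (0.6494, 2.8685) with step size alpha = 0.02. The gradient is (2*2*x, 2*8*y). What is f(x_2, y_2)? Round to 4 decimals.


Gradient descent on f(x,y) = 2*x^2 + 8*y^2.
Starting point: (0.6494, 2.8685), alpha = 0.02
Step 1: grad_x = 2*2*0.6494 = 2.5976, grad_y = 2*8*2.8685 = 45.896
  x_1 = 0.6494 - 0.02*2.5976 = 0.5974
  y_1 = 2.8685 - 0.02*45.896 = 1.9506
Step 2: grad_x = 2*2*0.5974 = 2.3898, grad_y = 2*8*1.9506 = 31.2093
  x_2 = 0.5974 - 0.02*2.3898 = 0.5497
  y_2 = 1.9506 - 0.02*31.2093 = 1.3264
f(0.5497, 1.3264) = 2*0.5497^2 + 8*1.3264^2 = 14.6788


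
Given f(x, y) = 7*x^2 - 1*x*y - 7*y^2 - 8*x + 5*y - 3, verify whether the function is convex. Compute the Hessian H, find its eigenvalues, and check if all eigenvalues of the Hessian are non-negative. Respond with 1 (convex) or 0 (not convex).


The Hessian of f(x,y) = 7*x^2 - 1*x*y - 7*y^2 - 8*x + 5*y - 3 is:
H = [[14, -1], [-1, -14]]
Trace = 14 - 14 = 0
Determinant = 14*-14 - (-1)^2 = -197
Discriminant = (0)^2 - 4*-197 = 788.0
Eigenvalues: lambda_1 = -14.0357, lambda_2 = 14.0357
The function is not convex.

0


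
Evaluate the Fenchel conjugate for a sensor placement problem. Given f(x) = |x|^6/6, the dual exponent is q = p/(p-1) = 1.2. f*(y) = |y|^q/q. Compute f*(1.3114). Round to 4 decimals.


The conjugate exponent q satisfies 1/p + 1/q = 1.
p = 6, so q = 6/(6 - 1) = 1.2
|y|^q = 1.3114^1.2 = 1.3845
f*(1.3114) = 1.3845 / 1.2 = 1.1537


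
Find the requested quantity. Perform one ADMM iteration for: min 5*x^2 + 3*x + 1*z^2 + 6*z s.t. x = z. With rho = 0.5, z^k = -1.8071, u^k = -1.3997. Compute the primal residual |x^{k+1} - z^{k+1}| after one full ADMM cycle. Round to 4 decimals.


ADMM iteration with rho = 0.5, z^k = -1.8071, u^k = -1.3997
Step 1: x-update.
Minimize 5*x^2 + 3*x + (0.5/2)*(x + 1.8071 - 1.3997)^2
FOC: (2*5 + 0.5)*x = -3 + 0.5*(-1.8071 + 1.3997)
x^{k+1} = -0.3051
Step 2: z-update.
Minimize 1*z^2 + 6*z + (0.5/2)*(-0.3051 - z - 1.3997)^2
FOC: (2*1 + 0.5)*z = -6 + 0.5*(-0.3051 - 1.3997)
z^{k+1} = -2.741
Step 3: u-update.
u^{k+1} = -1.3997 - 0.3051 + 2.741 = 1.0361
Step 4: Primal residual = |-0.3051 + 2.741| = 2.4358


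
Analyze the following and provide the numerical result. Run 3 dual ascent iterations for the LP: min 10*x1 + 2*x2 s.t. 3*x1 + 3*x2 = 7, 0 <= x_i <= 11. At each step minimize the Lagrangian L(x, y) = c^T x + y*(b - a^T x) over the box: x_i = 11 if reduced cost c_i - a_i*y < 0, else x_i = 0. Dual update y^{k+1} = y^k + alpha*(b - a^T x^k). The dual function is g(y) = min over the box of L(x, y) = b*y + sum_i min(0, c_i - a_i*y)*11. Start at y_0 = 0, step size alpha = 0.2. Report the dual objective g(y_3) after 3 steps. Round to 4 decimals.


Dual ascent for LP: min 10*x1 + 2*x2, 3*x1 + 3*x2 = 7, 0 <= x_i <= 11
Step 1: y^k = 0.0, reduced costs: (10.0, 2.0)
  x^k = (0.0, 0.0), subgradient = b - a^T x = 7.0
  y^{k+1} = 0.0 + 0.2*7.0 = 1.4
Step 2: y^k = 1.4, reduced costs: (5.8, -2.2)
  x^k = (0.0, 11.0), subgradient = b - a^T x = -26.0
  y^{k+1} = 1.4 + 0.2*-26.0 = -3.8
Step 3: y^k = -3.8, reduced costs: (21.4, 13.4)
  x^k = (0.0, 0.0), subgradient = b - a^T x = 7.0
  y^{k+1} = -3.8 + 0.2*7.0 = -2.4
Dual objective at y_3 = -2.4: reduced costs (17.2, 9.2), box minimizer x = (0.0, 0.0)
g(y_3) = b*y + (c1 - a1*y)*x1 + (c2 - a2*y)*x2 = 7*(-2.4) + 17.2*0.0 + 9.2*0.0 = -16.8 + 0.0 + 0.0 = -16.8


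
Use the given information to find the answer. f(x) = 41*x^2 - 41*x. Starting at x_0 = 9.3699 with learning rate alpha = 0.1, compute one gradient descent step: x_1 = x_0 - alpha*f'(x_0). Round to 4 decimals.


We compute the gradient at x_0 and apply the update.
f'(x) = 82*x - 41
f'(9.3699) = 82*9.3699 - 41 = 727.3318
x_1 = 9.3699 - 0.1*727.3318 = -63.3633


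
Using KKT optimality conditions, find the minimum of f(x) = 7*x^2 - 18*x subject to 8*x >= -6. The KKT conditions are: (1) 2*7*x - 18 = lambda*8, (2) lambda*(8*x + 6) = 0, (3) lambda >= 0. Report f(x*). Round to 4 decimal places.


Step 1: Try lambda = 0 (constraint inactive).
Stationarity: 2*7*x - 18 = 0
x* = 18/(2*7) = 9/7 = 1.2857 (rounded; the exact value 9/7 is used below)
Check constraint: 8*1.2857 = 10.2856 >= -6 -- satisfied.
Step 2: Compute optimal value.
f(x*) = 7*(9/7)^2 - 18*(9/7) = -11.5714


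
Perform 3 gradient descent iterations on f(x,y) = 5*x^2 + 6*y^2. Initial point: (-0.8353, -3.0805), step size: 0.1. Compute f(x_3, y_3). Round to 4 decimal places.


Gradient descent on f(x,y) = 5*x^2 + 6*y^2.
Starting point: (-0.8353, -3.0805), alpha = 0.1
Step 1: grad_x = 2*5*-0.8353 = -8.353, grad_y = 2*6*-3.0805 = -36.966
  x_1 = -0.8353 - 0.1*-8.353 = 0.0
  y_1 = -3.0805 - 0.1*-36.966 = 0.6161
Step 2: grad_x = 2*5*0.0 = 0.0, grad_y = 2*6*0.6161 = 7.3932
  x_2 = 0.0 - 0.1*0.0 = 0.0
  y_2 = 0.6161 - 0.1*7.3932 = -0.1232
Step 3: grad_x = 2*5*0.0 = 0.0, grad_y = 2*6*-0.1232 = -1.4786
  x_3 = 0.0 - 0.1*0.0 = 0.0
  y_3 = -0.1232 - 0.1*-1.4786 = 0.0246
f(0.0, 0.0246) = 5*0.0^2 + 6*0.0246^2 = 0.0036


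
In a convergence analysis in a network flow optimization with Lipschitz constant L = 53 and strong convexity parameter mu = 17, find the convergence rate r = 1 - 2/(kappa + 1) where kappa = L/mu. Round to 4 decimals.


Step 1: Compute the condition number.
kappa = L/mu = 53/17 = 3.1176
Step 2: Compute the convergence rate.
r = 1 - 2/(kappa + 1) = 1 - 2*mu/(L + mu) = (L - mu)/(L + mu) = 36/70 = 0.5143


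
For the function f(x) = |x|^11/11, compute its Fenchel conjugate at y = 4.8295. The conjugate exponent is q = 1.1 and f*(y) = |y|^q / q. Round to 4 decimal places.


The conjugate exponent q satisfies 1/p + 1/q = 1.
p = 11, so q = 11/(11 - 1) = 1.1
|y|^q = 4.8295^1.1 = 5.6532
f*(4.8295) = 5.6532 / 1.1 = 5.1392


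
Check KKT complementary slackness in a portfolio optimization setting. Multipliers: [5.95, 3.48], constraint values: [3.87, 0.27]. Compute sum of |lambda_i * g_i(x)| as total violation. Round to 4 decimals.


KKT complementary slackness check:
lambda_1 * g_1 = 5.95 * 3.87 = 23.0265
lambda_2 * g_2 = 3.48 * 0.27 = 0.9396
Total violation = 23.0265 + 0.9396 = 23.9661


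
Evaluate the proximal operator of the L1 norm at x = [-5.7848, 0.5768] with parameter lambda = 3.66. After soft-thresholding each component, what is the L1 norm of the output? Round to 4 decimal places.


Soft-thresholding with lambda = 3.66:
prox(-5.7848) = sign(-5.7848)*max(|-5.7848| - 3.66, 0) = -2.1248
prox(0.5768) = sign(0.5768)*max(|0.5768| - 3.66, 0) = 0.0
prox(x) = [-2.1248, 0.0]
||prox(x)||_1 = 2.1248 + 0.0 = 2.1248


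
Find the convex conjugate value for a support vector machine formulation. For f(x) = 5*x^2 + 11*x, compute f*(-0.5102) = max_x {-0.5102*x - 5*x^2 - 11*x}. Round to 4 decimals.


f*(y) = sup_x {y*x - a*x^2 - b*x} = sup_x {(y-b)*x - a*x^2}
FOC: (y - b) - 2a*x = 0 => x* = (y - b)/(2a)
x* = (-0.5102 - 11)/(2*5) = -1.151
f*(-0.5102) = (y-b)^2/(4a) = (-0.5102 - 11)^2/(4*5)
= 132.4847/20 = 6.6242


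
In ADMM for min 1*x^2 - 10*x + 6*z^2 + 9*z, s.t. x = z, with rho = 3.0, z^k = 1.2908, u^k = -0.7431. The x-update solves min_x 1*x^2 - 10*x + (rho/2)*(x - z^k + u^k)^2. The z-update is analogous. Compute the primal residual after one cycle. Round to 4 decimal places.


ADMM iteration with rho = 3.0, z^k = 1.2908, u^k = -0.7431
Step 1: x-update.
Minimize 1*x^2 - 10*x + (3.0/2)*(x - 1.2908 - 0.7431)^2
FOC: (2*1 + 3.0)*x = 10 + 3.0*(1.2908 + 0.7431)
x^{k+1} = 3.2203
Step 2: z-update.
Minimize 6*z^2 + 9*z + (3.0/2)*(3.2203 - z - 0.7431)^2
FOC: (2*6 + 3.0)*z = -9 + 3.0*(3.2203 - 0.7431)
z^{k+1} = -0.1046
Step 3: u-update.
u^{k+1} = -0.7431 + 3.2203 + 0.1046 = 2.5818
Step 4: Primal residual = |3.2203 + 0.1046| = 3.3249


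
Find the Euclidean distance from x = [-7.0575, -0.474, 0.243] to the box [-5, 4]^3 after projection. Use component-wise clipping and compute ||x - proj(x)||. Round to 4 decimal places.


Project each component onto [-5, 4].
clip(-7.0575) = -5.0, clip(-0.474) = -0.474, clip(0.243) = 0.243
Projection = [-5.0, -0.474, 0.243]
Squared diffs: [4.2333, 0.0, 0.0]
Distance = sqrt(4.2333) = 2.0575


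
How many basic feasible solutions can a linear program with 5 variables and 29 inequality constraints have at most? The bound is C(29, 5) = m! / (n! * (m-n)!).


Each vertex corresponds to some choice of n active constraints out of m, so the number of vertices is at most C(m, n) = m! / (n!(m-n)!).
m = 29, n = 5
Numerator: 29 * 28 * 27 * 26 * 25
Denominator: 5! = 120
C(29, 5) = 118755


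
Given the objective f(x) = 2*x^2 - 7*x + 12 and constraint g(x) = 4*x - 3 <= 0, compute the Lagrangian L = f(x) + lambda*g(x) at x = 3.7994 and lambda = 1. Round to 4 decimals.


Step 1: Evaluate f(x).
f(3.7994) = 2*3.7994^2 - 7*3.7994 + 12 = 14.2751
Step 2: Evaluate g(x).
g(3.7994) = 4*3.7994 - 3 = 12.1976
Step 3: Compute Lagrangian.
L = 14.2751 + 1*12.1976 = 26.4727


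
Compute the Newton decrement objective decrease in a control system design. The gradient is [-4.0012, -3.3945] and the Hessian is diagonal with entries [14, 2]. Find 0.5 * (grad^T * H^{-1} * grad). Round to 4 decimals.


Step 1: H is diagonal, so H^(-1) * g = [-0.2858, -1.6973].
Step 2: g^T H^(-1) g = sum_i g_i^2 / H_ii
  = (-4.0012)^2/14 + (-3.3945)^2/2
  = 1.1435 + 5.7613 = 6.9049
Step 3: Objective decrease = 0.5 * g^T H^(-1) g = 3.4524


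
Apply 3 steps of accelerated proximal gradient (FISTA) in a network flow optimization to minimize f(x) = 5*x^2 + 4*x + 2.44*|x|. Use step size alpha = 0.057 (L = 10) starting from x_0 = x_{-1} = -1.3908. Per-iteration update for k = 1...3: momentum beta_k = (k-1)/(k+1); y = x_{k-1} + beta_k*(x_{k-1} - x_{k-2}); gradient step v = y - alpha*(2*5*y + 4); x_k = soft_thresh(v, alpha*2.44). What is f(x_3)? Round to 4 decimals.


FISTA on f(x) = 5*x^2 + 4*x + 2.44*|x|
L = 10, alpha = 0.057
Iteration 1: beta = 0.0, y = -1.3908 + 0.0*(-1.3908 + 1.3908) = -1.3908
  grad(y) = -9.908, v = y - alpha*grad = -0.826
  prox(v) = soft_thresh(-0.826, 0.1391) = -0.687
Iteration 2: beta = 0.3333, y = -0.687 + 0.3333*(-0.687 + 1.3908) = -0.4524
  grad(y) = -0.5235, v = y - alpha*grad = -0.4225
  prox(v) = soft_thresh(-0.4225, 0.1391) = -0.2834
Iteration 3: beta = 0.5, y = -0.2834 + 0.5*(-0.2834 + 0.687) = -0.0817
  grad(y) = 3.1833, v = y - alpha*grad = -0.2631
  prox(v) = soft_thresh(-0.2631, 0.1391) = -0.124
f(x_3) = 5*(-0.124)^2 + 4*(-0.124) + 2.44*|-0.124| = -0.1166


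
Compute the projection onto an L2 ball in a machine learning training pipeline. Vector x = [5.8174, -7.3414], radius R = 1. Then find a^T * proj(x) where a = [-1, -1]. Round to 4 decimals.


Step 1: Compute ||x|| (intermediates to 6 decimals).
||x|| = sqrt(5.8174^2 + (-7.3414)^2) = 9.366872
Step 2: Project.
Since ||x|| > R, scale = R/||x|| = 1/9.366872 = 0.106759, proj(x) = scale * x
proj(x) = [0.62106, -0.783761]
Step 3: Dot product.
a^T * proj(x) = -1*0.62106 - 1*(-0.783761) = 0.1627


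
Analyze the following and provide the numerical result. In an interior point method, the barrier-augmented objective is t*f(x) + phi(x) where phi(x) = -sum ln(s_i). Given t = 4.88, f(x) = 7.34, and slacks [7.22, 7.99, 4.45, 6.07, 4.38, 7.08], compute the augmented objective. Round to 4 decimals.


Step 1: Compute log-barrier.
ln values: [1.9769, 2.0782, 1.4929, 1.8034, 1.477, 1.9573]
phi = -(1.9769 + 2.0782 + 1.4929 + 1.8034 + 1.477 + 1.9573) = -10.7856
Step 2: Compute augmented objective.
t*f(x) = 4.88*7.34 = 35.8192
Total = 35.8192 - 10.7856 = 25.0336


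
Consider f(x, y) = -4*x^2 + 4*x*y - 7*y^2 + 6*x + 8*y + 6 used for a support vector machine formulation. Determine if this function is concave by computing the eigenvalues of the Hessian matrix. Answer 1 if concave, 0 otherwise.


The Hessian of f(x,y) = -4*x^2 + 4*x*y - 7*y^2 + 6*x + 8*y + 6 is:
H = [[-8, 4], [4, -14]]
Trace = -8 - 14 = -22
Determinant = -8*-14 - (4)^2 = 96
Discriminant = (-22)^2 - 4*96 = 100.0
Eigenvalues: lambda_1 = -16.0, lambda_2 = -6.0
The function is concave.

1


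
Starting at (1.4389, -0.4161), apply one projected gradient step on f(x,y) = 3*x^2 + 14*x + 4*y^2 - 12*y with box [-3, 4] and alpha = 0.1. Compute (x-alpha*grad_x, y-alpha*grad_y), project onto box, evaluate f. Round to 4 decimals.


Step 1: Compute gradient at (1.4389, -0.4161).
grad_x = 2*3*1.4389 + 14 = 22.6334
grad_y = 2*4*-0.4161 - 12 = -15.3288
Step 2: Gradient step.
x_raw = 1.4389 - 0.1*22.6334 = -0.8244
y_raw = -0.4161 - 0.1*-15.3288 = 1.1168
Step 3: Project onto [-3, 4].
x_proj = clip(-0.8244) = -0.8244
y_proj = clip(1.1168) = 1.1168
Step 4: Evaluate f.
f(-0.8244, 1.1168) = -17.9156


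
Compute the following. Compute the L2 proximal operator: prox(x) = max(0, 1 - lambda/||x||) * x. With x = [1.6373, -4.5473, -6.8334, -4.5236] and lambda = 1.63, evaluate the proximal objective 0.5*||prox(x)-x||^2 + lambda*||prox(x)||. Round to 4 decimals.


Step 1: Compute ||x||.
||x|| = 9.514
Step 2: Compute scaling factor.
scale = max(0, 1 - 1.63/9.514) = 0.8287
Step 3: prox(x) = [1.3568, -3.7682, -5.6627, -3.7486]
||prox(x)|| = 7.884
Step 4: Proximal objective.
0.5*||prox-x||^2 = 1.3285
lambda*||prox|| = 12.8509
Total = 14.1794


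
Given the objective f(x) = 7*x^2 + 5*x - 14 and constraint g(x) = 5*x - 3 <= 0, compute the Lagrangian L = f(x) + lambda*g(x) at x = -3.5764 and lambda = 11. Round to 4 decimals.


Step 1: Evaluate f(x).
f(-3.5764) = 7*(-3.5764)^2 + 5*(-3.5764) - 14 = 57.6525
Step 2: Evaluate g(x).
g(-3.5764) = 5*-3.5764 - 3 = -20.882
Step 3: Compute Lagrangian.
L = 57.6525 + 11*-20.882 = -172.0495


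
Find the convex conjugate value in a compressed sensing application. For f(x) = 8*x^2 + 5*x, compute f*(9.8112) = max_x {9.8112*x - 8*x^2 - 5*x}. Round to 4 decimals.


f*(y) = sup_x {y*x - a*x^2 - b*x} = sup_x {(y-b)*x - a*x^2}
FOC: (y - b) - 2a*x = 0 => x* = (y - b)/(2a)
x* = (9.8112 - 5)/(2*8) = 0.3007
f*(9.8112) = (y-b)^2/(4a) = (9.8112 - 5)^2/(4*8)
= 23.1476/32 = 0.7234


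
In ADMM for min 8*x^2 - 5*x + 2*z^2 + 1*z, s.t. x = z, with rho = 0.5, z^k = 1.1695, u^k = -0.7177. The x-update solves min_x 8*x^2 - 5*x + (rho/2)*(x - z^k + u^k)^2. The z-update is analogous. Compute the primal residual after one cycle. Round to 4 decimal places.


ADMM iteration with rho = 0.5, z^k = 1.1695, u^k = -0.7177
Step 1: x-update.
Minimize 8*x^2 - 5*x + (0.5/2)*(x - 1.1695 - 0.7177)^2
FOC: (2*8 + 0.5)*x = 5 + 0.5*(1.1695 + 0.7177)
x^{k+1} = 0.3602
Step 2: z-update.
Minimize 2*z^2 + 1*z + (0.5/2)*(0.3602 - z - 0.7177)^2
FOC: (2*2 + 0.5)*z = -1 + 0.5*(0.3602 - 0.7177)
z^{k+1} = -0.2619
Step 3: u-update.
u^{k+1} = -0.7177 + 0.3602 + 0.2619 = -0.0955
Step 4: Primal residual = |0.3602 + 0.2619| = 0.6222


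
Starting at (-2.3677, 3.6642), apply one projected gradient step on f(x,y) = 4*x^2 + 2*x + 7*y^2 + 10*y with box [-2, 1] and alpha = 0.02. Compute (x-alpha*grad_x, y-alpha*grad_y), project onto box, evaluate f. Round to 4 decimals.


Step 1: Compute gradient at (-2.3677, 3.6642).
grad_x = 2*4*-2.3677 + 2 = -16.9416
grad_y = 2*7*3.6642 + 10 = 61.2988
Step 2: Gradient step.
x_raw = -2.3677 - 0.02*-16.9416 = -2.0289
y_raw = 3.6642 - 0.02*61.2988 = 2.4382
Step 3: Project onto [-2, 1].
x_proj = clip(-2.0289) = -2.0
y_proj = clip(2.4382) = 1.0
Step 4: Evaluate f.
f(-2.0, 1.0) = 29.0


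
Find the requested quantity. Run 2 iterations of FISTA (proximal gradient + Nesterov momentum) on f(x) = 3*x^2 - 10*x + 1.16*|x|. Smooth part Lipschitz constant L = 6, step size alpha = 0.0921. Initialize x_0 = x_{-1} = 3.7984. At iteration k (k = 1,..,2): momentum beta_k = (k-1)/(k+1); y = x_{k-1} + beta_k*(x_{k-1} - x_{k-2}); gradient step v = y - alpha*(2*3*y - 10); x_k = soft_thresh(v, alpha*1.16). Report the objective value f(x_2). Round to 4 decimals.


FISTA on f(x) = 3*x^2 - 10*x + 1.16*|x|
L = 6, alpha = 0.0921
Iteration 1: beta = 0.0, y = 3.7984 + 0.0*(3.7984 - 3.7984) = 3.7984
  grad(y) = 12.7904, v = y - alpha*grad = 2.6204
  prox(v) = soft_thresh(2.6204, 0.1068) = 2.5136
Iteration 2: beta = 0.3333, y = 2.5136 + 0.3333*(2.5136 - 3.7984) = 2.0853
  grad(y) = 2.5117, v = y - alpha*grad = 1.854
  prox(v) = soft_thresh(1.854, 0.1068) = 1.7471
f(x_2) = 3*1.7471^2 - 10*1.7471 + 1.16*|1.7471| = -6.2873


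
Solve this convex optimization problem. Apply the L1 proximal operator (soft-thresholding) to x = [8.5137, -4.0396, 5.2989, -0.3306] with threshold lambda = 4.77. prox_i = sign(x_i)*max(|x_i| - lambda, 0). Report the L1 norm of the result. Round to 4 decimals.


Soft-thresholding with lambda = 4.77:
prox(8.5137) = sign(8.5137)*max(|8.5137| - 4.77, 0) = 3.7437
prox(-4.0396) = sign(-4.0396)*max(|-4.0396| - 4.77, 0) = 0.0
prox(5.2989) = sign(5.2989)*max(|5.2989| - 4.77, 0) = 0.5289
prox(-0.3306) = sign(-0.3306)*max(|-0.3306| - 4.77, 0) = 0.0
prox(x) = [3.7437, 0.0, 0.5289, 0.0]
||prox(x)||_1 = 3.7437 + 0.0 + 0.5289 + 0.0 = 4.2726


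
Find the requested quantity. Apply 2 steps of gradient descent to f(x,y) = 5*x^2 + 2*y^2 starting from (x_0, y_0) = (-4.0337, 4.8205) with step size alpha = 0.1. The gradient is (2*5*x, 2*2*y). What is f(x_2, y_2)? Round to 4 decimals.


Gradient descent on f(x,y) = 5*x^2 + 2*y^2.
Starting point: (-4.0337, 4.8205), alpha = 0.1
Step 1: grad_x = 2*5*-4.0337 = -40.337, grad_y = 2*2*4.8205 = 19.282
  x_1 = -4.0337 - 0.1*-40.337 = 0.0
  y_1 = 4.8205 - 0.1*19.282 = 2.8923
Step 2: grad_x = 2*5*0.0 = 0.0, grad_y = 2*2*2.8923 = 11.5692
  x_2 = 0.0 - 0.1*0.0 = 0.0
  y_2 = 2.8923 - 0.1*11.5692 = 1.7354
f(0.0, 1.7354) = 5*0.0^2 + 2*1.7354^2 = 6.0231


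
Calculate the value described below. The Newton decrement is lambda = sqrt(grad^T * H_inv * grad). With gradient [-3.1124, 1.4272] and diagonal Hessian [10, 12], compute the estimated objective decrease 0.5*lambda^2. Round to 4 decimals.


Step 1: H is diagonal, so H^(-1) * g = [-0.3112, 0.1189].
Step 2: g^T H^(-1) g = sum_i g_i^2 / H_ii
  = (-3.1124)^2/10 + (1.4272)^2/12
  = 0.9687 + 0.1697 = 1.1384
Step 3: Objective decrease = 0.5 * g^T H^(-1) g = 0.5692


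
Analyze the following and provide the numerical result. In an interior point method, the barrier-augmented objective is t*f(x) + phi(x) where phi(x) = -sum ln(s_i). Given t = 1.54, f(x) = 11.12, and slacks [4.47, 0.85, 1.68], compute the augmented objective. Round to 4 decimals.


Step 1: Compute log-barrier.
ln values: [1.4974, -0.1625, 0.5188]
phi = -(1.4974 - 0.1625 + 0.5188) = -1.8537
Step 2: Compute augmented objective.
t*f(x) = 1.54*11.12 = 17.1248
Total = 17.1248 - 1.8537 = 15.2711


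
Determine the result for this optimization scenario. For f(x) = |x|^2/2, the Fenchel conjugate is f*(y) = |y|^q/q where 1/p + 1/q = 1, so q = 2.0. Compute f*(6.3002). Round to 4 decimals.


The conjugate exponent q satisfies 1/p + 1/q = 1.
p = 2, so q = 2/(2 - 1) = 2.0
|y|^q = 6.3002^2.0 = 39.6925
f*(6.3002) = 39.6925 / 2.0 = 19.8463


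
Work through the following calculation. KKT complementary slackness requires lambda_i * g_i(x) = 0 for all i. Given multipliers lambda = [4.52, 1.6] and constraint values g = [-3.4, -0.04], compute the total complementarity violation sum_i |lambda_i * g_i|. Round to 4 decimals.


KKT complementary slackness check:
lambda_1 * g_1 = 4.52 * -3.4 = -15.368
lambda_2 * g_2 = 1.6 * -0.04 = -0.064
Total violation = 15.368 + 0.064 = 15.432


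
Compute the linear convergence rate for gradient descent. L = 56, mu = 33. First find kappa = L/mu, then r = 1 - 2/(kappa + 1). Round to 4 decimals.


Step 1: Compute the condition number.
kappa = L/mu = 56/33 = 1.697
Step 2: Compute the convergence rate.
r = 1 - 2/(kappa + 1) = 1 - 2*mu/(L + mu) = (L - mu)/(L + mu) = 23/89 = 0.2584


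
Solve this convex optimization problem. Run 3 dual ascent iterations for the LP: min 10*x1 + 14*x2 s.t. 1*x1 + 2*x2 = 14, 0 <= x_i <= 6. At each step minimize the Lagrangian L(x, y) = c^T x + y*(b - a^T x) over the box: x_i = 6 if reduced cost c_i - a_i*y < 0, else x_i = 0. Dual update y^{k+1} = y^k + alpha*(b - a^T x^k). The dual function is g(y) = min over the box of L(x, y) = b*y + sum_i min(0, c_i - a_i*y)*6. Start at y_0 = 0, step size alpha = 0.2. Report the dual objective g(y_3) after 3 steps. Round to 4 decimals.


Dual ascent for LP: min 10*x1 + 14*x2, 1*x1 + 2*x2 = 14, 0 <= x_i <= 6
Step 1: y^k = 0.0, reduced costs: (10.0, 14.0)
  x^k = (0.0, 0.0), subgradient = b - a^T x = 14.0
  y^{k+1} = 0.0 + 0.2*14.0 = 2.8
Step 2: y^k = 2.8, reduced costs: (7.2, 8.4)
  x^k = (0.0, 0.0), subgradient = b - a^T x = 14.0
  y^{k+1} = 2.8 + 0.2*14.0 = 5.6
Step 3: y^k = 5.6, reduced costs: (4.4, 2.8)
  x^k = (0.0, 0.0), subgradient = b - a^T x = 14.0
  y^{k+1} = 5.6 + 0.2*14.0 = 8.4
Dual objective at y_3 = 8.4: reduced costs (1.6, -2.8), box minimizer x = (0.0, 6.0)
g(y_3) = b*y + (c1 - a1*y)*x1 + (c2 - a2*y)*x2 = 14*8.4 + 1.6*0.0 + (-2.8)*6.0 = 117.6 + 0.0 - 16.8 = 100.8
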